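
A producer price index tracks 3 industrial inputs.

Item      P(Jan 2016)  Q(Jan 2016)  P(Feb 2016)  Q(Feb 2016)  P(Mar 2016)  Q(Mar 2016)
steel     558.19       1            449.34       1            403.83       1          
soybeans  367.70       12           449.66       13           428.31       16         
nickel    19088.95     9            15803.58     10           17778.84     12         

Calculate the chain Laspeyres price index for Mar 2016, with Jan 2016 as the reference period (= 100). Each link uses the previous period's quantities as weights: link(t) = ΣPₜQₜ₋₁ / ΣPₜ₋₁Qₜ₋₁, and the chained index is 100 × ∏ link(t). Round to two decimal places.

93.67

Link Jan 2016→Feb 2016:
ΣP(Feb 2016)Q(Jan 2016) = 449.34×1 + 449.66×12 + 15803.58×9 = 449.34 + 5395.92 + 142232.22 = 148077.48
ΣP(Jan 2016)Q(Jan 2016) = 558.19×1 + 367.70×12 + 19088.95×9 = 558.19 + 4412.4 + 171800.55 = 176771.14
link = 148077.48/176771.14 = 0.837679
Link Feb 2016→Mar 2016:
ΣP(Mar 2016)Q(Feb 2016) = 403.83×1 + 428.31×13 + 17778.84×10 = 403.83 + 5568.03 + 177788.4 = 183760.26
ΣP(Feb 2016)Q(Feb 2016) = 449.34×1 + 449.66×13 + 15803.58×10 = 449.34 + 5845.58 + 158035.8 = 164330.72
link = 183760.26/164330.72 = 1.118234
Chained index = 100 × 0.837679 × 1.118234 = 93.6722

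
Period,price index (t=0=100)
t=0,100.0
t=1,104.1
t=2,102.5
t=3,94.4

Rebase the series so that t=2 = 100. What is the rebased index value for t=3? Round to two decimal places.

Rebased(t=3) = 94.4 / 102.5 × 100 = 92.0976

92.10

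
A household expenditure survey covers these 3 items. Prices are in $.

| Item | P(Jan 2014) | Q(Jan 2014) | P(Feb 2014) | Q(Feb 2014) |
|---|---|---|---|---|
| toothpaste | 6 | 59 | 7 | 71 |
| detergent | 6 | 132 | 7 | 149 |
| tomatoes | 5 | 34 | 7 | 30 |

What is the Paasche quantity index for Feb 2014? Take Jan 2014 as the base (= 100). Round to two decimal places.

111.11

Paasche quantity index uses current-period prices as weights.
ΣP(Feb 2014)·Q(Feb 2014) = 7×71 + 7×149 + 7×30 = 497 + 1043 + 210 = 1750
ΣP(Feb 2014)·Q(Jan 2014) = 7×59 + 7×132 + 7×34 = 413 + 924 + 238 = 1575
Index = 1750 / 1575 × 100 = 111.1111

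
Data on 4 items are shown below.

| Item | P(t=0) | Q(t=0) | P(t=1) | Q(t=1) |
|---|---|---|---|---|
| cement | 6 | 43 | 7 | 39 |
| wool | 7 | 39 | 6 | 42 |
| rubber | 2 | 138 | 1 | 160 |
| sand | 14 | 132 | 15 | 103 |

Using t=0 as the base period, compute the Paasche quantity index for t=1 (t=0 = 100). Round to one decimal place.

Paasche quantity index uses current-period prices as weights.
ΣP(t=1)·Q(t=1) = 7×39 + 6×42 + 1×160 + 15×103 = 273 + 252 + 160 + 1545 = 2230
ΣP(t=1)·Q(t=0) = 7×43 + 6×39 + 1×138 + 15×132 = 301 + 234 + 138 + 1980 = 2653
Index = 2230 / 2653 × 100 = 84.0558

84.1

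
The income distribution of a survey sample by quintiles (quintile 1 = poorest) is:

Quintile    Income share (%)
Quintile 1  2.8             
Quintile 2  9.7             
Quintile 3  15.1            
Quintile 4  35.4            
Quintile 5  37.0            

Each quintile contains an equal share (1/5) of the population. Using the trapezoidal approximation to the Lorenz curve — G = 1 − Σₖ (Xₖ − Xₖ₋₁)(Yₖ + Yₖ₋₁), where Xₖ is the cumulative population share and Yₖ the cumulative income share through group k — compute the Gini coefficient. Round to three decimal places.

0.376

Cumulative income shares Yₖ: 0.0280, 0.1250, 0.2760, 0.6300, 1.0000
Σ (Xₖ−Xₖ₋₁)(Yₖ+Yₖ₋₁) = (1/5)(0.0280+0.0000) + (1/5)(0.1250+0.0280) + (1/5)(0.2760+0.1250) + (1/5)(0.6300+0.2760) + (1/5)(1.0000+0.6300)
  = 0.0056 + 0.0306 + 0.0802 + 0.1812 + 0.3260 = 0.6236
G = 1 − 0.6236 = 0.3764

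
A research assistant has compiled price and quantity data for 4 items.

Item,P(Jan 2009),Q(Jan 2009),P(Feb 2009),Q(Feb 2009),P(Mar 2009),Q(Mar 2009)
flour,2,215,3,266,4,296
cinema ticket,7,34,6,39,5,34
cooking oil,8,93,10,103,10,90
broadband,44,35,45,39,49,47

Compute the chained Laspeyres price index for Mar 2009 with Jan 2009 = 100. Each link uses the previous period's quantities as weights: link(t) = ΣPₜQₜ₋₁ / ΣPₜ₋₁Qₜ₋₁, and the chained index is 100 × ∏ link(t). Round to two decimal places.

125.02

Link Jan 2009→Feb 2009:
ΣP(Feb 2009)Q(Jan 2009) = 3×215 + 6×34 + 10×93 + 45×35 = 645 + 204 + 930 + 1575 = 3354
ΣP(Jan 2009)Q(Jan 2009) = 2×215 + 7×34 + 8×93 + 44×35 = 430 + 238 + 744 + 1540 = 2952
link = 3354/2952 = 1.136179
Link Feb 2009→Mar 2009:
ΣP(Mar 2009)Q(Feb 2009) = 4×266 + 5×39 + 10×103 + 49×39 = 1064 + 195 + 1030 + 1911 = 4200
ΣP(Feb 2009)Q(Feb 2009) = 3×266 + 6×39 + 10×103 + 45×39 = 798 + 234 + 1030 + 1755 = 3817
link = 4200/3817 = 1.100341
Chained index = 100 × 1.136179 × 1.100341 = 125.0184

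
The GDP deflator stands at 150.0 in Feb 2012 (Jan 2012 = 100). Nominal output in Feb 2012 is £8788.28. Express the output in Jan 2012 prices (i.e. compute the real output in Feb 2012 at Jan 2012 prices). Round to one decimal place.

Real = Nominal ÷ (Index/100) = 8788.28 ÷ (150.0/100)
     = 8788.28 ÷ 1.500 = 5858.8533

5858.9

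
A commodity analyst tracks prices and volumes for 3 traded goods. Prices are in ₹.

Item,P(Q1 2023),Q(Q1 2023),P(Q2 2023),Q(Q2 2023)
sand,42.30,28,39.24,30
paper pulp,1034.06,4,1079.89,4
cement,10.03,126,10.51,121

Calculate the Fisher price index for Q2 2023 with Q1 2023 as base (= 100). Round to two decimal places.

102.33

Laspeyres component (base-period weights):
ΣP(Q2 2023)Q(Q1 2023) = 39.24×28 + 1079.89×4 + 10.51×126 = 1098.72 + 4319.56 + 1324.26 = 6742.54
ΣP(Q1 2023)Q(Q1 2023) = 42.30×28 + 1034.06×4 + 10.03×126 = 1184.4 + 4136.24 + 1263.78 = 6584.42
L = 6742.54 / 6584.42 × 100 = 102.4014
Paasche component (current-period weights):
ΣP(Q2 2023)Q(Q2 2023) = 39.24×30 + 1079.89×4 + 10.51×121 = 1177.2 + 4319.56 + 1271.71 = 6768.47
ΣP(Q1 2023)Q(Q2 2023) = 42.30×30 + 1034.06×4 + 10.03×121 = 1269 + 4136.24 + 1213.63 = 6618.87
P = 6768.47 / 6618.87 × 100 = 102.2602
Fisher = √(L × P) = √(102.4014 × 102.2602) = 102.3308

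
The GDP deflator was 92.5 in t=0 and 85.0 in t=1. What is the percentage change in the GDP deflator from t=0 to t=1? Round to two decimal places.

Change = (85.0 − 92.5) / 92.5 × 100
       = -7.5 / 92.5 × 100 = -8.1081%

-8.11%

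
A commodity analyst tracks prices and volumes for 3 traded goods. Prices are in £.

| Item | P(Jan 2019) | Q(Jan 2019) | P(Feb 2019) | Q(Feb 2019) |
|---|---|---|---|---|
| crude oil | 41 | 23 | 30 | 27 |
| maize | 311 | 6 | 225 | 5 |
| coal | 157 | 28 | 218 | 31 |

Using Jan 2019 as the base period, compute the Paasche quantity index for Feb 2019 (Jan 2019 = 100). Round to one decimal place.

106.7

Paasche quantity index uses current-period prices as weights.
ΣP(Feb 2019)·Q(Feb 2019) = 30×27 + 225×5 + 218×31 = 810 + 1125 + 6758 = 8693
ΣP(Feb 2019)·Q(Jan 2019) = 30×23 + 225×6 + 218×28 = 690 + 1350 + 6104 = 8144
Index = 8693 / 8144 × 100 = 106.7412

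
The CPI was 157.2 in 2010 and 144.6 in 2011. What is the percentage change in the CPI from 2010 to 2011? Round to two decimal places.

-8.02%

Change = (144.6 − 157.2) / 157.2 × 100
       = -12.6 / 157.2 × 100 = -8.0153%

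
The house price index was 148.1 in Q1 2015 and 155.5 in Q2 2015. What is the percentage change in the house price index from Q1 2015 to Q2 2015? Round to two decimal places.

Change = (155.5 − 148.1) / 148.1 × 100
       = 7.4 / 148.1 × 100 = 4.9966%

5.00%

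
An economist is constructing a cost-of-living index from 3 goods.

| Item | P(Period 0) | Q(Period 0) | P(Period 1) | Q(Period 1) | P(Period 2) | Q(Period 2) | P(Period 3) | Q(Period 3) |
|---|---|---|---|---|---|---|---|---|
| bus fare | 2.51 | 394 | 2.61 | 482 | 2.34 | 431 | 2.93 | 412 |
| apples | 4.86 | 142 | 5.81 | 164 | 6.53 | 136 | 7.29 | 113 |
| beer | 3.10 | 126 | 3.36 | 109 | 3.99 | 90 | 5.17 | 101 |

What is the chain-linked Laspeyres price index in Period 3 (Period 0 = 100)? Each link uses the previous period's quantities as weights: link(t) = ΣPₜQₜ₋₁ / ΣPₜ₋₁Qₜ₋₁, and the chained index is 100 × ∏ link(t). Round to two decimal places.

Link Period 0→Period 1:
ΣP(Period 1)Q(Period 0) = 2.61×394 + 5.81×142 + 3.36×126 = 1028.34 + 825.02 + 423.36 = 2276.72
ΣP(Period 0)Q(Period 0) = 2.51×394 + 4.86×142 + 3.10×126 = 988.94 + 690.12 + 390.6 = 2069.66
link = 2276.72/2069.66 = 1.100045
Link Period 1→Period 2:
ΣP(Period 2)Q(Period 1) = 2.34×482 + 6.53×164 + 3.99×109 = 1127.88 + 1070.92 + 434.91 = 2633.71
ΣP(Period 1)Q(Period 1) = 2.61×482 + 5.81×164 + 3.36×109 = 1258.02 + 952.84 + 366.24 = 2577.1
link = 2633.71/2577.1 = 1.021967
Link Period 2→Period 3:
ΣP(Period 3)Q(Period 2) = 2.93×431 + 7.29×136 + 5.17×90 = 1262.83 + 991.44 + 465.3 = 2719.57
ΣP(Period 2)Q(Period 2) = 2.34×431 + 6.53×136 + 3.99×90 = 1008.54 + 888.08 + 359.1 = 2255.72
link = 2719.57/2255.72 = 1.205633
Chained index = 100 × 1.100045 × 1.021967 × 1.205633 = 135.5384

135.54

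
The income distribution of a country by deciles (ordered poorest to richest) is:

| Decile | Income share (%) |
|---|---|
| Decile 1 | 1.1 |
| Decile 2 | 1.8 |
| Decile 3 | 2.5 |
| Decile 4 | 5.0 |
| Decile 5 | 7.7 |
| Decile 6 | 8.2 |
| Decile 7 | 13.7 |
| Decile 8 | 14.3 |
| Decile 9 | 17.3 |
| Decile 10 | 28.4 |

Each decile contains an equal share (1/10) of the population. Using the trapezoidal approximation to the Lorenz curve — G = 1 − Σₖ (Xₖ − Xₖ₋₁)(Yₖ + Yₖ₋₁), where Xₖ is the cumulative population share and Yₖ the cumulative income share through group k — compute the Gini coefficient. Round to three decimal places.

Cumulative income shares Yₖ: 0.0110, 0.0290, 0.0540, 0.1040, 0.1810, 0.2630, 0.4000, 0.5430, 0.7160, 1.0000
Σ (Xₖ−Xₖ₋₁)(Yₖ+Yₖ₋₁) = (1/10)(0.0110+0.0000) + (1/10)(0.0290+0.0110) + (1/10)(0.0540+0.0290) + (1/10)(0.1040+0.0540) + (1/10)(0.1810+0.1040) + (1/10)(0.2630+0.1810) + (1/10)(0.4000+0.2630) + (1/10)(0.5430+0.4000) + (1/10)(0.7160+0.5430) + (1/10)(1.0000+0.7160)
  = 0.0011 + 0.0040 + 0.0083 + 0.0158 + 0.0285 + 0.0444 + 0.0663 + 0.0943 + 0.1259 + 0.1716 = 0.5602
G = 1 − 0.5602 = 0.4398

0.440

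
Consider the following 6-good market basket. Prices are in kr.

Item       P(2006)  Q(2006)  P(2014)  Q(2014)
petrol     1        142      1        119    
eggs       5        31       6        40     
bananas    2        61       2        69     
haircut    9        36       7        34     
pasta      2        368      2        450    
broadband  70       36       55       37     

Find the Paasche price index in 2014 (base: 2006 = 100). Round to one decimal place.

Paasche price index uses current-period quantities as weights.
ΣP(2014)·Q(2014) = 1×119 + 6×40 + 2×69 + 7×34 + 2×450 + 55×37 = 119 + 240 + 138 + 238 + 900 + 2035 = 3670
ΣP(2006)·Q(2014) = 1×119 + 5×40 + 2×69 + 9×34 + 2×450 + 70×37 = 119 + 200 + 138 + 306 + 900 + 2590 = 4253
Index = 3670 / 4253 × 100 = 86.2920

86.3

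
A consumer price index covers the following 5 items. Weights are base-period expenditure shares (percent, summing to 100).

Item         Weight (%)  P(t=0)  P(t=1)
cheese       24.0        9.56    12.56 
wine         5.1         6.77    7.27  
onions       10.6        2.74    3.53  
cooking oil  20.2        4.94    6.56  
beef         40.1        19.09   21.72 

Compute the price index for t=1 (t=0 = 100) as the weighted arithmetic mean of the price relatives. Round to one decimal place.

123.1

cheese: 24.0 × (12.56/9.56) = 24.0 × 1.313808 = 31.5314
wine: 5.1 × (7.27/6.77) = 5.1 × 1.073855 = 5.4767
onions: 10.6 × (3.53/2.74) = 10.6 × 1.288321 = 13.6562
cooking oil: 20.2 × (6.56/4.94) = 20.2 × 1.327935 = 26.8243
beef: 40.1 × (21.72/19.09) = 40.1 × 1.137768 = 45.6245
Index = Σ wᵢ·(p₁ᵢ/p₀ᵢ) = 31.5314 + 5.4767 + 13.6562 + 26.8243 + 45.6245 = 123.1131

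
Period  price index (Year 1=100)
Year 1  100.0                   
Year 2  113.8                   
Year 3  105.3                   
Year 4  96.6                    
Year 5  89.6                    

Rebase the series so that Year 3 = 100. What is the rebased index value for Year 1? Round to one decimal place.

95.0

Rebased(Year 1) = 100.0 / 105.3 × 100 = 94.9668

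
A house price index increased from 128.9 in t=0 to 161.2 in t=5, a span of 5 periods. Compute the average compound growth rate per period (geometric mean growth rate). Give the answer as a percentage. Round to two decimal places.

Growth factor = (161.2/128.9)^(1/5) = (1.250582)^(1/5) = 1.045737
Growth rate = 1.045737 − 1 = 0.045737 = 4.5737%

4.57%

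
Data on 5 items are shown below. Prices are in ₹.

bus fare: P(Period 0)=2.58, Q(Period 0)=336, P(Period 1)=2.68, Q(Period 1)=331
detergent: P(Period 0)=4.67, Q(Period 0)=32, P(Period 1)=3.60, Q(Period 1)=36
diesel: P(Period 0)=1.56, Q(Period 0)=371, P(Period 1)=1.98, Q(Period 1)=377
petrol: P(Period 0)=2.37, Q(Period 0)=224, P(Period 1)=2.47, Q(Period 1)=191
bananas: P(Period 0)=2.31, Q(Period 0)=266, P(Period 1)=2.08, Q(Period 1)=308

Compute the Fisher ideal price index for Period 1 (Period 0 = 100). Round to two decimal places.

103.95

Laspeyres component (base-period weights):
ΣP(Period 1)Q(Period 0) = 2.68×336 + 3.60×32 + 1.98×371 + 2.47×224 + 2.08×266 = 900.48 + 115.2 + 734.58 + 553.28 + 553.28 = 2856.82
ΣP(Period 0)Q(Period 0) = 2.58×336 + 4.67×32 + 1.56×371 + 2.37×224 + 2.31×266 = 866.88 + 149.44 + 578.76 + 530.88 + 614.46 = 2740.42
L = 2856.82 / 2740.42 × 100 = 104.2475
Paasche component (current-period weights):
ΣP(Period 1)Q(Period 1) = 2.68×331 + 3.60×36 + 1.98×377 + 2.47×191 + 2.08×308 = 887.08 + 129.6 + 746.46 + 471.77 + 640.64 = 2875.55
ΣP(Period 0)Q(Period 1) = 2.58×331 + 4.67×36 + 1.56×377 + 2.37×191 + 2.31×308 = 853.98 + 168.12 + 588.12 + 452.67 + 711.48 = 2774.37
P = 2875.55 / 2774.37 × 100 = 103.6470
Fisher = √(L × P) = √(104.2475 × 103.6470) = 103.9468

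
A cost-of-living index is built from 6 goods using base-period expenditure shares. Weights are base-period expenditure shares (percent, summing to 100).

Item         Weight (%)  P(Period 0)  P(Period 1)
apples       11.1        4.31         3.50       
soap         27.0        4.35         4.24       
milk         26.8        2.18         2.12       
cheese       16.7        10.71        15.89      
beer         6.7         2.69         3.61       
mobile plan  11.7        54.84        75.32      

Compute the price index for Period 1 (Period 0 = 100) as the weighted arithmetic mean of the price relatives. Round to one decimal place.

111.2

apples: 11.1 × (3.50/4.31) = 11.1 × 0.812065 = 9.0139
soap: 27.0 × (4.24/4.35) = 27.0 × 0.974713 = 26.3172
milk: 26.8 × (2.12/2.18) = 26.8 × 0.972477 = 26.0624
cheese: 16.7 × (15.89/10.71) = 16.7 × 1.483660 = 24.7771
beer: 6.7 × (3.61/2.69) = 6.7 × 1.342007 = 8.9914
mobile plan: 11.7 × (75.32/54.84) = 11.7 × 1.373450 = 16.0694
Index = Σ wᵢ·(p₁ᵢ/p₀ᵢ) = 9.0139 + 26.3172 + 26.0624 + 24.7771 + 8.9914 + 16.0694 = 111.2315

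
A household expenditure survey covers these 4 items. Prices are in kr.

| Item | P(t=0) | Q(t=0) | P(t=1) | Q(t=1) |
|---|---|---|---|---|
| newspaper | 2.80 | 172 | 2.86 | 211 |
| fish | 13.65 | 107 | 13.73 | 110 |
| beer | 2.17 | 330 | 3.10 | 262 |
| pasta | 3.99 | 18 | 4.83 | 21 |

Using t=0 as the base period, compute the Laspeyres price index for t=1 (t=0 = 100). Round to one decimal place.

112.5

Laspeyres price index uses base-period quantities as weights.
ΣP(t=1)·Q(t=0) = 2.86×172 + 13.73×107 + 3.10×330 + 4.83×18 = 491.92 + 1469.11 + 1023 + 86.94 = 3070.97
ΣP(t=0)·Q(t=0) = 2.80×172 + 13.65×107 + 2.17×330 + 3.99×18 = 481.6 + 1460.55 + 716.1 + 71.82 = 2730.07
Index = 3070.97 / 2730.07 × 100 = 112.4869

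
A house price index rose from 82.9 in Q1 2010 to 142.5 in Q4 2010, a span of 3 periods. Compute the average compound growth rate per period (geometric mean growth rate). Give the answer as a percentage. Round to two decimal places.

19.79%

Growth factor = (142.5/82.9)^(1/3) = (1.718938)^(1/3) = 1.197899
Growth rate = 1.197899 − 1 = 0.197899 = 19.7899%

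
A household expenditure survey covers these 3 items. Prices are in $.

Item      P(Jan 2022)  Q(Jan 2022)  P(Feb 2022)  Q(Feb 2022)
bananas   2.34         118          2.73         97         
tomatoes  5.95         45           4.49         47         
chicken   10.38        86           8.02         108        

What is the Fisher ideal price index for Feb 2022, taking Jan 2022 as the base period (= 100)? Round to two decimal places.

Laspeyres component (base-period weights):
ΣP(Feb 2022)Q(Jan 2022) = 2.73×118 + 4.49×45 + 8.02×86 = 322.14 + 202.05 + 689.72 = 1213.91
ΣP(Jan 2022)Q(Jan 2022) = 2.34×118 + 5.95×45 + 10.38×86 = 276.12 + 267.75 + 892.68 = 1436.55
L = 1213.91 / 1436.55 × 100 = 84.5018
Paasche component (current-period weights):
ΣP(Feb 2022)Q(Feb 2022) = 2.73×97 + 4.49×47 + 8.02×108 = 264.81 + 211.03 + 866.16 = 1342
ΣP(Jan 2022)Q(Feb 2022) = 2.34×97 + 5.95×47 + 10.38×108 = 226.98 + 279.65 + 1121.04 = 1627.67
P = 1342 / 1627.67 × 100 = 82.4491
Fisher = √(L × P) = √(84.5018 × 82.4491) = 83.4691

83.47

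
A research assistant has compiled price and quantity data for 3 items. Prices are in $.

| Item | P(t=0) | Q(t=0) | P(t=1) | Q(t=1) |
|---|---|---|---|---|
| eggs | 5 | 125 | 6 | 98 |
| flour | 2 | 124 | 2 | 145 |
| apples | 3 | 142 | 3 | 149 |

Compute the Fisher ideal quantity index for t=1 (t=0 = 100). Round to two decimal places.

Laspeyres component (base-period weights):
ΣP(t=0)Q(t=1) = 5×98 + 2×145 + 3×149 = 490 + 290 + 447 = 1227
ΣP(t=0)Q(t=0) = 5×125 + 2×124 + 3×142 = 625 + 248 + 426 = 1299
L = 1227 / 1299 × 100 = 94.4573
Paasche component (current-period weights):
ΣP(t=1)Q(t=1) = 6×98 + 2×145 + 3×149 = 588 + 290 + 447 = 1325
ΣP(t=1)Q(t=0) = 6×125 + 2×124 + 3×142 = 750 + 248 + 426 = 1424
P = 1325 / 1424 × 100 = 93.0478
Fisher = √(L × P) = √(94.4573 × 93.0478) = 93.7499

93.75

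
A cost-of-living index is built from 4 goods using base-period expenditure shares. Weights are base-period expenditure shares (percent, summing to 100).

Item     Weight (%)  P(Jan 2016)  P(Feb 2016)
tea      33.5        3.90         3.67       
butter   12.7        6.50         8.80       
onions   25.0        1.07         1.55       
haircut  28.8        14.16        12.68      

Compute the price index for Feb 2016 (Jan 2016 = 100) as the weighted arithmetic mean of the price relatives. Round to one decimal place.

tea: 33.5 × (3.67/3.90) = 33.5 × 0.941026 = 31.5244
butter: 12.7 × (8.80/6.50) = 12.7 × 1.353846 = 17.1938
onions: 25.0 × (1.55/1.07) = 25.0 × 1.448598 = 36.2150
haircut: 28.8 × (12.68/14.16) = 28.8 × 0.895480 = 25.7898
Index = Σ wᵢ·(p₁ᵢ/p₀ᵢ) = 31.5244 + 17.1938 + 36.2150 + 25.7898 = 110.7230

110.7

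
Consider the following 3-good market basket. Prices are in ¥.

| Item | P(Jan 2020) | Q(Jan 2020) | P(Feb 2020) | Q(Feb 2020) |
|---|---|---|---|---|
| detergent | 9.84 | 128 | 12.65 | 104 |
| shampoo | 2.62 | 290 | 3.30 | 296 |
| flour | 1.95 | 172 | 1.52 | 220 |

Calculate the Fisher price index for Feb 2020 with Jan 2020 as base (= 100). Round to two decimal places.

Laspeyres component (base-period weights):
ΣP(Feb 2020)Q(Jan 2020) = 12.65×128 + 3.30×290 + 1.52×172 = 1619.2 + 957 + 261.44 = 2837.64
ΣP(Jan 2020)Q(Jan 2020) = 9.84×128 + 2.62×290 + 1.95×172 = 1259.52 + 759.8 + 335.4 = 2354.72
L = 2837.64 / 2354.72 × 100 = 120.5086
Paasche component (current-period weights):
ΣP(Feb 2020)Q(Feb 2020) = 12.65×104 + 3.30×296 + 1.52×220 = 1315.6 + 976.8 + 334.4 = 2626.8
ΣP(Jan 2020)Q(Feb 2020) = 9.84×104 + 2.62×296 + 1.95×220 = 1023.36 + 775.52 + 429 = 2227.88
P = 2626.8 / 2227.88 × 100 = 117.9058
Fisher = √(L × P) = √(120.5086 × 117.9058) = 119.2001

119.20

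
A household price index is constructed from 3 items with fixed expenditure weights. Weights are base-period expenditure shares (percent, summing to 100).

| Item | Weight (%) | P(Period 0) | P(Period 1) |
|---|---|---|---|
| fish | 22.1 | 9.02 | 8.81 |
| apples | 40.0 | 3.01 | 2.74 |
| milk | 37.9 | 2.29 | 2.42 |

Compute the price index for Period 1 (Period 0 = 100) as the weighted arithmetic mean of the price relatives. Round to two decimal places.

fish: 22.1 × (8.81/9.02) = 22.1 × 0.976718 = 21.5855
apples: 40.0 × (2.74/3.01) = 40.0 × 0.910299 = 36.4120
milk: 37.9 × (2.42/2.29) = 37.9 × 1.056769 = 40.0515
Index = Σ wᵢ·(p₁ᵢ/p₀ᵢ) = 21.5855 + 36.4120 + 40.0515 = 98.0490

98.05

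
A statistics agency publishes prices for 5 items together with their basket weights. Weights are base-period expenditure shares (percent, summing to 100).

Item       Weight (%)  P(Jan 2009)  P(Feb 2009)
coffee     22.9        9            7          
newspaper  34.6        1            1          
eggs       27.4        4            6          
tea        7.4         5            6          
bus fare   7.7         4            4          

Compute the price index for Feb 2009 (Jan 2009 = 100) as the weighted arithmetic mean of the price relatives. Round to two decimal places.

coffee: 22.9 × (7/9) = 22.9 × 0.777778 = 17.8111
newspaper: 34.6 × (1/1) = 34.6 × 1.000000 = 34.6000
eggs: 27.4 × (6/4) = 27.4 × 1.500000 = 41.1000
tea: 7.4 × (6/5) = 7.4 × 1.200000 = 8.8800
bus fare: 7.7 × (4/4) = 7.7 × 1.000000 = 7.7000
Index = Σ wᵢ·(p₁ᵢ/p₀ᵢ) = 17.8111 + 34.6000 + 41.1000 + 8.8800 + 7.7000 = 110.0911

110.09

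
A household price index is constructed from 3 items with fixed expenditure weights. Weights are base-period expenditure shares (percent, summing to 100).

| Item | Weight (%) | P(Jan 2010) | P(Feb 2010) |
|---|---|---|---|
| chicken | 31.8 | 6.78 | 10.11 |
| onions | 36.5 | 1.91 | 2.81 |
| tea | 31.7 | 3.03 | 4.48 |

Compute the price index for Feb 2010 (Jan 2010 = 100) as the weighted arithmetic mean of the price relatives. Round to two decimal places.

chicken: 31.8 × (10.11/6.78) = 31.8 × 1.491150 = 47.4186
onions: 36.5 × (2.81/1.91) = 36.5 × 1.471204 = 53.6990
tea: 31.7 × (4.48/3.03) = 31.7 × 1.478548 = 46.8700
Index = Σ wᵢ·(p₁ᵢ/p₀ᵢ) = 47.4186 + 53.6990 + 46.8700 = 147.9875

147.99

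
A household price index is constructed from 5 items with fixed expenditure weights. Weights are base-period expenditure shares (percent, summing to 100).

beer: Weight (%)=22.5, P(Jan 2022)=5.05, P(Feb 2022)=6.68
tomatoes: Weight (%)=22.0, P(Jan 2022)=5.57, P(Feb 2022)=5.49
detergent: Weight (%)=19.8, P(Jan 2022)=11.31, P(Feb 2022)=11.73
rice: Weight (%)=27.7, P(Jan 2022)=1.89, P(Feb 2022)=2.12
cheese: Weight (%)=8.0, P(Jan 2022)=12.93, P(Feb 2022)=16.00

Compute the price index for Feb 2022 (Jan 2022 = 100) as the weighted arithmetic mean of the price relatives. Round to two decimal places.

112.95

beer: 22.5 × (6.68/5.05) = 22.5 × 1.322772 = 29.7624
tomatoes: 22.0 × (5.49/5.57) = 22.0 × 0.985637 = 21.6840
detergent: 19.8 × (11.73/11.31) = 19.8 × 1.037135 = 20.5353
rice: 27.7 × (2.12/1.89) = 27.7 × 1.121693 = 31.0709
cheese: 8.0 × (16.00/12.93) = 8.0 × 1.237432 = 9.8995
Index = Σ wᵢ·(p₁ᵢ/p₀ᵢ) = 29.7624 + 21.6840 + 20.5353 + 31.0709 + 9.8995 = 112.9520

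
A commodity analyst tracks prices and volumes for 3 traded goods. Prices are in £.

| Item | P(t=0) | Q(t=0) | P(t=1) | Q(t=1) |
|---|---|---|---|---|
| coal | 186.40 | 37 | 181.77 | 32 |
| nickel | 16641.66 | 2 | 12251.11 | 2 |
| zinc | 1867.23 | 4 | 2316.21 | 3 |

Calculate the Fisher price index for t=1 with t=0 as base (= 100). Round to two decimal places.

Laspeyres component (base-period weights):
ΣP(t=1)Q(t=0) = 181.77×37 + 12251.11×2 + 2316.21×4 = 6725.49 + 24502.22 + 9264.84 = 40492.55
ΣP(t=0)Q(t=0) = 186.40×37 + 16641.66×2 + 1867.23×4 = 6896.8 + 33283.32 + 7468.92 = 47649.04
L = 40492.55 / 47649.04 × 100 = 84.9808
Paasche component (current-period weights):
ΣP(t=1)Q(t=1) = 181.77×32 + 12251.11×2 + 2316.21×3 = 5816.64 + 24502.22 + 6948.63 = 37267.49
ΣP(t=0)Q(t=1) = 186.40×32 + 16641.66×2 + 1867.23×3 = 5964.8 + 33283.32 + 5601.69 = 44849.81
P = 37267.49 / 44849.81 × 100 = 83.0940
Fisher = √(L × P) = √(84.9808 × 83.0940) = 84.0321

84.03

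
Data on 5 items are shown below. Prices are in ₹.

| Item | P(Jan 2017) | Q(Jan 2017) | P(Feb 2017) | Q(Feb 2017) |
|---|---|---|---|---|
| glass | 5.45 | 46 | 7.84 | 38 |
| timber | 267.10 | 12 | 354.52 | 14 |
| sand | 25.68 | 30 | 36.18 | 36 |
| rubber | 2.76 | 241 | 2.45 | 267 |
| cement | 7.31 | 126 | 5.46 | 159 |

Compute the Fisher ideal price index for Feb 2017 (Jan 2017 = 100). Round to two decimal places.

Laspeyres component (base-period weights):
ΣP(Feb 2017)Q(Jan 2017) = 7.84×46 + 354.52×12 + 36.18×30 + 2.45×241 + 5.46×126 = 360.64 + 4254.24 + 1085.4 + 590.45 + 687.96 = 6978.69
ΣP(Jan 2017)Q(Jan 2017) = 5.45×46 + 267.10×12 + 25.68×30 + 2.76×241 + 7.31×126 = 250.7 + 3205.2 + 770.4 + 665.16 + 921.06 = 5812.52
L = 6978.69 / 5812.52 × 100 = 120.0631
Paasche component (current-period weights):
ΣP(Feb 2017)Q(Feb 2017) = 7.84×38 + 354.52×14 + 36.18×36 + 2.45×267 + 5.46×159 = 297.92 + 4963.28 + 1302.48 + 654.15 + 868.14 = 8085.97
ΣP(Jan 2017)Q(Feb 2017) = 5.45×38 + 267.10×14 + 25.68×36 + 2.76×267 + 7.31×159 = 207.1 + 3739.4 + 924.48 + 736.92 + 1162.29 = 6770.19
P = 8085.97 / 6770.19 × 100 = 119.4349
Fisher = √(L × P) = √(120.0631 × 119.4349) = 119.7486

119.75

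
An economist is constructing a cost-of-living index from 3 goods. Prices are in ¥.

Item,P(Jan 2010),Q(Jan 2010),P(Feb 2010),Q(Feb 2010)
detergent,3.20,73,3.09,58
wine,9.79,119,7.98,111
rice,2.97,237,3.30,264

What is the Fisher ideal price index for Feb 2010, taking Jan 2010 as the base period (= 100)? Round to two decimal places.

93.62

Laspeyres component (base-period weights):
ΣP(Feb 2010)Q(Jan 2010) = 3.09×73 + 7.98×119 + 3.30×237 = 225.57 + 949.62 + 782.1 = 1957.29
ΣP(Jan 2010)Q(Jan 2010) = 3.20×73 + 9.79×119 + 2.97×237 = 233.6 + 1165.01 + 703.89 = 2102.5
L = 1957.29 / 2102.5 × 100 = 93.0935
Paasche component (current-period weights):
ΣP(Feb 2010)Q(Feb 2010) = 3.09×58 + 7.98×111 + 3.30×264 = 179.22 + 885.78 + 871.2 = 1936.2
ΣP(Jan 2010)Q(Feb 2010) = 3.20×58 + 9.79×111 + 2.97×264 = 185.6 + 1086.69 + 784.08 = 2056.37
P = 1936.2 / 2056.37 × 100 = 94.1562
Fisher = √(L × P) = √(93.0935 × 94.1562) = 93.6233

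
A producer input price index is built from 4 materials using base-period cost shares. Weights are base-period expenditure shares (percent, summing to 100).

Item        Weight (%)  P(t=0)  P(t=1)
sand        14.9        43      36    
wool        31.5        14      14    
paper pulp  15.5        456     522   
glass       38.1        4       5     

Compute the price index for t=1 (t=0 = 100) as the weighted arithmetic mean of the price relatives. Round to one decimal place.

109.3

sand: 14.9 × (36/43) = 14.9 × 0.837209 = 12.4744
wool: 31.5 × (14/14) = 31.5 × 1.000000 = 31.5000
paper pulp: 15.5 × (522/456) = 15.5 × 1.144737 = 17.7434
glass: 38.1 × (5/4) = 38.1 × 1.250000 = 47.6250
Index = Σ wᵢ·(p₁ᵢ/p₀ᵢ) = 12.4744 + 31.5000 + 17.7434 + 47.6250 = 109.3428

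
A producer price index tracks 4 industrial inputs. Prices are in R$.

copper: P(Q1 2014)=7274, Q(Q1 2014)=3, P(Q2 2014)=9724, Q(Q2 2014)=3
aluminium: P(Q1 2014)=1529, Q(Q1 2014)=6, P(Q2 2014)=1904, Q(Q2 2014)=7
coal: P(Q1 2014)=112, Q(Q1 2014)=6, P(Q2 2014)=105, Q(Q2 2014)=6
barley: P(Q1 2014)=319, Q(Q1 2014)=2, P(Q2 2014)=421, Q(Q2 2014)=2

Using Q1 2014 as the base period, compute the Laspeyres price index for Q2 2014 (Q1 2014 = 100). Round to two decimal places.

130.22

Laspeyres price index uses base-period quantities as weights.
ΣP(Q2 2014)·Q(Q1 2014) = 9724×3 + 1904×6 + 105×6 + 421×2 = 29172 + 11424 + 630 + 842 = 42068
ΣP(Q1 2014)·Q(Q1 2014) = 7274×3 + 1529×6 + 112×6 + 319×2 = 21822 + 9174 + 672 + 638 = 32306
Index = 42068 / 32306 × 100 = 130.2173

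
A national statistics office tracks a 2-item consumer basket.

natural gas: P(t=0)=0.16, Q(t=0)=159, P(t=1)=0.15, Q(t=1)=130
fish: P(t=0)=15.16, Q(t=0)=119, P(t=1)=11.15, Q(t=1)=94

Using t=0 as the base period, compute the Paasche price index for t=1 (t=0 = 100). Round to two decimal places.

73.84

Paasche price index uses current-period quantities as weights.
ΣP(t=1)·Q(t=1) = 0.15×130 + 11.15×94 = 19.5 + 1048.1 = 1067.6
ΣP(t=0)·Q(t=1) = 0.16×130 + 15.16×94 = 20.8 + 1425.04 = 1445.84
Index = 1067.6 / 1445.84 × 100 = 73.8394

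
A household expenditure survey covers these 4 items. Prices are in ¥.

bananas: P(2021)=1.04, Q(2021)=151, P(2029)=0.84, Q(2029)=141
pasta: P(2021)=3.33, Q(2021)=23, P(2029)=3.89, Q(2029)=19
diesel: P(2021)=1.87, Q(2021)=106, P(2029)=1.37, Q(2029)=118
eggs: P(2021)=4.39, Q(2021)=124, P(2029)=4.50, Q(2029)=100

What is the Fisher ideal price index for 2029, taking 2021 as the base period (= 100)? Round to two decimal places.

Laspeyres component (base-period weights):
ΣP(2029)Q(2021) = 0.84×151 + 3.89×23 + 1.37×106 + 4.50×124 = 126.84 + 89.47 + 145.22 + 558 = 919.53
ΣP(2021)Q(2021) = 1.04×151 + 3.33×23 + 1.87×106 + 4.39×124 = 157.04 + 76.59 + 198.22 + 544.36 = 976.21
L = 919.53 / 976.21 × 100 = 94.1939
Paasche component (current-period weights):
ΣP(2029)Q(2029) = 0.84×141 + 3.89×19 + 1.37×118 + 4.50×100 = 118.44 + 73.91 + 161.66 + 450 = 804.01
ΣP(2021)Q(2029) = 1.04×141 + 3.33×19 + 1.87×118 + 4.39×100 = 146.64 + 63.27 + 220.66 + 439 = 869.57
P = 804.01 / 869.57 × 100 = 92.4606
Fisher = √(L × P) = √(94.1939 × 92.4606) = 93.3232

93.32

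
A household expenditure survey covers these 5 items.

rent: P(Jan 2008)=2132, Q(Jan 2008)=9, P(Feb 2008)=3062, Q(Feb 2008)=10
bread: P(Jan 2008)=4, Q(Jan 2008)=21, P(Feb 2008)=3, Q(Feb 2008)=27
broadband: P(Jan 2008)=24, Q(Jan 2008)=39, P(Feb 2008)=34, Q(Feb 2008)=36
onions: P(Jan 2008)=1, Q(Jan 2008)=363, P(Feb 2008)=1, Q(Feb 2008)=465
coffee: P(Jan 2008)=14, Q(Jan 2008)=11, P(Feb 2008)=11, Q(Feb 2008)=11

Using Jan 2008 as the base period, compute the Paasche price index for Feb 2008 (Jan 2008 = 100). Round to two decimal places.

Paasche price index uses current-period quantities as weights.
ΣP(Feb 2008)·Q(Feb 2008) = 3062×10 + 3×27 + 34×36 + 1×465 + 11×11 = 30620 + 81 + 1224 + 465 + 121 = 32511
ΣP(Jan 2008)·Q(Feb 2008) = 2132×10 + 4×27 + 24×36 + 1×465 + 14×11 = 21320 + 108 + 864 + 465 + 154 = 22911
Index = 32511 / 22911 × 100 = 141.9013

141.90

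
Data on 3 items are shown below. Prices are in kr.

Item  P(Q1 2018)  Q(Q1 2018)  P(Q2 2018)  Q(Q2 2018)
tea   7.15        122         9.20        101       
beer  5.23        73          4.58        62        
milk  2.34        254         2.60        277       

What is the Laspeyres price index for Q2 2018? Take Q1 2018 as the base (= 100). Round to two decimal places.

114.54

Laspeyres price index uses base-period quantities as weights.
ΣP(Q2 2018)·Q(Q1 2018) = 9.20×122 + 4.58×73 + 2.60×254 = 1122.4 + 334.34 + 660.4 = 2117.14
ΣP(Q1 2018)·Q(Q1 2018) = 7.15×122 + 5.23×73 + 2.34×254 = 872.3 + 381.79 + 594.36 = 1848.45
Index = 2117.14 / 1848.45 × 100 = 114.5360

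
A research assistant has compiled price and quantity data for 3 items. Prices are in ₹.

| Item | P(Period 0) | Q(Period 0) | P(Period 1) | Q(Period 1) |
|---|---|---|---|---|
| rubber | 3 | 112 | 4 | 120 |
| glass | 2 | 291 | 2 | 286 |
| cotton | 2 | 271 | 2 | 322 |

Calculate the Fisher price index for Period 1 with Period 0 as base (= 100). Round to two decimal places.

107.64

Laspeyres component (base-period weights):
ΣP(Period 1)Q(Period 0) = 4×112 + 2×291 + 2×271 = 448 + 582 + 542 = 1572
ΣP(Period 0)Q(Period 0) = 3×112 + 2×291 + 2×271 = 336 + 582 + 542 = 1460
L = 1572 / 1460 × 100 = 107.6712
Paasche component (current-period weights):
ΣP(Period 1)Q(Period 1) = 4×120 + 2×286 + 2×322 = 480 + 572 + 644 = 1696
ΣP(Period 0)Q(Period 1) = 3×120 + 2×286 + 2×322 = 360 + 572 + 644 = 1576
P = 1696 / 1576 × 100 = 107.6142
Fisher = √(L × P) = √(107.6712 × 107.6142) = 107.6427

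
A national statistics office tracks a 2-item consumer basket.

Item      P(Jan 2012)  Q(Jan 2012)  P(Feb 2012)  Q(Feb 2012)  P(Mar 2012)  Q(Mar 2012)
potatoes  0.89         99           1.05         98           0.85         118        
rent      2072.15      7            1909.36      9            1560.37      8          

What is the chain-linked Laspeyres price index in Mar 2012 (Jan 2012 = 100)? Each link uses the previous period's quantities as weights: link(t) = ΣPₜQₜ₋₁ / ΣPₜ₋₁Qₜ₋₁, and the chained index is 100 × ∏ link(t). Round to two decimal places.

Link Jan 2012→Feb 2012:
ΣP(Feb 2012)Q(Jan 2012) = 1.05×99 + 1909.36×7 = 103.95 + 13365.52 = 13469.47
ΣP(Jan 2012)Q(Jan 2012) = 0.89×99 + 2072.15×7 = 88.11 + 14505.05 = 14593.16
link = 13469.47/14593.16 = 0.922999
Link Feb 2012→Mar 2012:
ΣP(Mar 2012)Q(Feb 2012) = 0.85×98 + 1560.37×9 = 83.3 + 14043.33 = 14126.63
ΣP(Feb 2012)Q(Feb 2012) = 1.05×98 + 1909.36×9 = 102.9 + 17184.24 = 17287.14
link = 14126.63/17287.14 = 0.817176
Chained index = 100 × 0.922999 × 0.817176 = 75.4252

75.43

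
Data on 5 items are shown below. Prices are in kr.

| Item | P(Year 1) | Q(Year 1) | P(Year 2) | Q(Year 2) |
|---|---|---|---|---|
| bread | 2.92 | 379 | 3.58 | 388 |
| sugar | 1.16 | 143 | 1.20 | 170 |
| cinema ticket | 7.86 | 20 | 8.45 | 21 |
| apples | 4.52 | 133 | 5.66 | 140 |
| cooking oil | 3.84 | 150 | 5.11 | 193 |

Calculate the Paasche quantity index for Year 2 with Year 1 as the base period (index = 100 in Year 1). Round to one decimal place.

110.3

Paasche quantity index uses current-period prices as weights.
ΣP(Year 2)·Q(Year 2) = 3.58×388 + 1.20×170 + 8.45×21 + 5.66×140 + 5.11×193 = 1389.04 + 204 + 177.45 + 792.4 + 986.23 = 3549.12
ΣP(Year 2)·Q(Year 1) = 3.58×379 + 1.20×143 + 8.45×20 + 5.66×133 + 5.11×150 = 1356.82 + 171.6 + 169 + 752.78 + 766.5 = 3216.7
Index = 3549.12 / 3216.7 × 100 = 110.3342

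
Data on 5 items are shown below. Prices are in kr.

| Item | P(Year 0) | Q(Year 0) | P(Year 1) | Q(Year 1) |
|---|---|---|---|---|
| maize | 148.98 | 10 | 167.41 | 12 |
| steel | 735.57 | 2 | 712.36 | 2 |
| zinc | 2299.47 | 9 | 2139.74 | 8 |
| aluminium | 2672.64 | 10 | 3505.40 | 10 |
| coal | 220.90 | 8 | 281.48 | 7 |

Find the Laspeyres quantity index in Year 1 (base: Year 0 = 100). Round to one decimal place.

95.7

Laspeyres quantity index uses base-period prices as weights.
ΣP(Year 0)·Q(Year 1) = 148.98×12 + 735.57×2 + 2299.47×8 + 2672.64×10 + 220.90×7 = 1787.76 + 1471.14 + 18395.76 + 26726.4 + 1546.3 = 49927.36
ΣP(Year 0)·Q(Year 0) = 148.98×10 + 735.57×2 + 2299.47×9 + 2672.64×10 + 220.90×8 = 1489.8 + 1471.14 + 20695.23 + 26726.4 + 1767.2 = 52149.77
Index = 49927.36 / 52149.77 × 100 = 95.7384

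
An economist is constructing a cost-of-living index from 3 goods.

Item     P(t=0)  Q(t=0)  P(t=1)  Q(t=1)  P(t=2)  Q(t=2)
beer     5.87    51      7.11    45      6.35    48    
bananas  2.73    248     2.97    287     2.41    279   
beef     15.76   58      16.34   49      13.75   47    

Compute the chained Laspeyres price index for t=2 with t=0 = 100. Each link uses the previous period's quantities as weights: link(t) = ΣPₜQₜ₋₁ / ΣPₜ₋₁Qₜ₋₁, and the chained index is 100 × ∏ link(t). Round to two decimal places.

Link t=0→t=1:
ΣP(t=1)Q(t=0) = 7.11×51 + 2.97×248 + 16.34×58 = 362.61 + 736.56 + 947.72 = 2046.89
ΣP(t=0)Q(t=0) = 5.87×51 + 2.73×248 + 15.76×58 = 299.37 + 677.04 + 914.08 = 1890.49
link = 2046.89/1890.49 = 1.082730
Link t=1→t=2:
ΣP(t=2)Q(t=1) = 6.35×45 + 2.41×287 + 13.75×49 = 285.75 + 691.67 + 673.75 = 1651.17
ΣP(t=1)Q(t=1) = 7.11×45 + 2.97×287 + 16.34×49 = 319.95 + 852.39 + 800.66 = 1973
link = 1651.17/1973 = 0.836883
Chained index = 100 × 1.082730 × 0.836883 = 90.6118

90.61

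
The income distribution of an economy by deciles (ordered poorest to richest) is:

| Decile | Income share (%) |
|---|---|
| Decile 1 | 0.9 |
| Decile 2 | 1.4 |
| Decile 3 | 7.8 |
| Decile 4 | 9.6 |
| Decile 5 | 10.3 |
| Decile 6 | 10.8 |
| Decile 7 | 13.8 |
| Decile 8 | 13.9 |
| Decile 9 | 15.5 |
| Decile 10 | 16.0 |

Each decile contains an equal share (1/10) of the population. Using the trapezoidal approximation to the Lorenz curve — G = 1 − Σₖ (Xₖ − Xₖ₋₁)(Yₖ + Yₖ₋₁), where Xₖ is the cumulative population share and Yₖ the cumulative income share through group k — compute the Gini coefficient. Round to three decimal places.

0.278

Cumulative income shares Yₖ: 0.0090, 0.0230, 0.1010, 0.1970, 0.3000, 0.4080, 0.5460, 0.6850, 0.8400, 1.0000
Σ (Xₖ−Xₖ₋₁)(Yₖ+Yₖ₋₁) = (1/10)(0.0090+0.0000) + (1/10)(0.0230+0.0090) + (1/10)(0.1010+0.0230) + (1/10)(0.1970+0.1010) + (1/10)(0.3000+0.1970) + (1/10)(0.4080+0.3000) + (1/10)(0.5460+0.4080) + (1/10)(0.6850+0.5460) + (1/10)(0.8400+0.6850) + (1/10)(1.0000+0.8400)
  = 0.0009 + 0.0032 + 0.0124 + 0.0298 + 0.0497 + 0.0708 + 0.0954 + 0.1231 + 0.1525 + 0.1840 = 0.7218
G = 1 − 0.7218 = 0.2782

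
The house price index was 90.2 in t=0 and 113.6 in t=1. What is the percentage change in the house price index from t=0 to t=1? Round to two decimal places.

Change = (113.6 − 90.2) / 90.2 × 100
       = 23.4 / 90.2 × 100 = 25.9424%

25.94%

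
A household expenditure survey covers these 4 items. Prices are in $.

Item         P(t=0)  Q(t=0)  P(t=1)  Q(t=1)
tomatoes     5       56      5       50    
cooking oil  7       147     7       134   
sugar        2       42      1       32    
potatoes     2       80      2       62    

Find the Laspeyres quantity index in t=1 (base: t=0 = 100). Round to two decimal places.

Laspeyres quantity index uses base-period prices as weights.
ΣP(t=0)·Q(t=1) = 5×50 + 7×134 + 2×32 + 2×62 = 250 + 938 + 64 + 124 = 1376
ΣP(t=0)·Q(t=0) = 5×56 + 7×147 + 2×42 + 2×80 = 280 + 1029 + 84 + 160 = 1553
Index = 1376 / 1553 × 100 = 88.6027

88.60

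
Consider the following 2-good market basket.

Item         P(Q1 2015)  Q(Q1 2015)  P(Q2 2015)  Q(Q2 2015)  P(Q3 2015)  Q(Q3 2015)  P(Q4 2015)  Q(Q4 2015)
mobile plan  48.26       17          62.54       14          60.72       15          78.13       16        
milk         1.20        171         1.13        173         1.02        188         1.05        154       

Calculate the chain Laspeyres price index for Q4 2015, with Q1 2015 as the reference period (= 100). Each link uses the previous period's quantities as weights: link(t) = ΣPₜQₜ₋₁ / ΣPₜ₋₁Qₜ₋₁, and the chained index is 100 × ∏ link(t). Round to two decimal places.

Link Q1 2015→Q2 2015:
ΣP(Q2 2015)Q(Q1 2015) = 62.54×17 + 1.13×171 = 1063.18 + 193.23 = 1256.41
ΣP(Q1 2015)Q(Q1 2015) = 48.26×17 + 1.20×171 = 820.42 + 205.2 = 1025.62
link = 1256.41/1025.62 = 1.225025
Link Q2 2015→Q3 2015:
ΣP(Q3 2015)Q(Q2 2015) = 60.72×14 + 1.02×173 = 850.08 + 176.46 = 1026.54
ΣP(Q2 2015)Q(Q2 2015) = 62.54×14 + 1.13×173 = 875.56 + 195.49 = 1071.05
link = 1026.54/1071.05 = 0.958443
Link Q3 2015→Q4 2015:
ΣP(Q4 2015)Q(Q3 2015) = 78.13×15 + 1.05×188 = 1171.95 + 197.4 = 1369.35
ΣP(Q3 2015)Q(Q3 2015) = 60.72×15 + 1.02×188 = 910.8 + 191.76 = 1102.56
link = 1369.35/1102.56 = 1.241973
Chained index = 100 × 1.225025 × 0.958443 × 1.241973 = 145.8221

145.82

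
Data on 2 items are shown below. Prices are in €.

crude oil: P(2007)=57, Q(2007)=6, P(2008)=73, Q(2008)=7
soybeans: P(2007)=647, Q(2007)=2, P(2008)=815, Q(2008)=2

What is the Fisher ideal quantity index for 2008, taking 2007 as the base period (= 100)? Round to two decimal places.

Laspeyres component (base-period weights):
ΣP(2007)Q(2008) = 57×7 + 647×2 = 399 + 1294 = 1693
ΣP(2007)Q(2007) = 57×6 + 647×2 = 342 + 1294 = 1636
L = 1693 / 1636 × 100 = 103.4841
Paasche component (current-period weights):
ΣP(2008)Q(2008) = 73×7 + 815×2 = 511 + 1630 = 2141
ΣP(2008)Q(2007) = 73×6 + 815×2 = 438 + 1630 = 2068
P = 2141 / 2068 × 100 = 103.5300
Fisher = √(L × P) = √(103.4841 × 103.5300) = 103.5070

103.51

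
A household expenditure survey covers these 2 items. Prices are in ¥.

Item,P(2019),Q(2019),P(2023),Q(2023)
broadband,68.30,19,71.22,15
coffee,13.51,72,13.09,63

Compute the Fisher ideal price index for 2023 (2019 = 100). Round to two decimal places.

Laspeyres component (base-period weights):
ΣP(2023)Q(2019) = 71.22×19 + 13.09×72 = 1353.18 + 942.48 = 2295.66
ΣP(2019)Q(2019) = 68.30×19 + 13.51×72 = 1297.7 + 972.72 = 2270.42
L = 2295.66 / 2270.42 × 100 = 101.1117
Paasche component (current-period weights):
ΣP(2023)Q(2023) = 71.22×15 + 13.09×63 = 1068.3 + 824.67 = 1892.97
ΣP(2019)Q(2023) = 68.30×15 + 13.51×63 = 1024.5 + 851.13 = 1875.63
P = 1892.97 / 1875.63 × 100 = 100.9245
Fisher = √(L × P) = √(101.1117 × 100.9245) = 101.0180

101.02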